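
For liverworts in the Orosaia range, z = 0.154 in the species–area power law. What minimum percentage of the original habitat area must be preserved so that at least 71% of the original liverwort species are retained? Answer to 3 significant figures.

Need (A_new/A_old)^0.154 = 0.71, so A_new/A_old = 0.71^(1/0.154) = 0.71^6.494
ln(A_new/A_old) = ln 0.71 / 0.154 = -0.3425 / 0.154 = -2.2240
A_new/A_old = e^-2.2240 ≈ 0.1082

10.8%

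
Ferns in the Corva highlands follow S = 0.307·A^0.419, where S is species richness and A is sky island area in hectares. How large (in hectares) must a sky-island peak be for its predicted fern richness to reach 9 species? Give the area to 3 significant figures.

9 = 0.307 × A^0.419  ⇒  A^0.419 = 9/0.307 = 29.32
ln A = ln(29.32) / 0.419 = 3.3781 / 0.419 = 8.0624
A = e^8.0624 ≈ 3173 hectares

3170 hectares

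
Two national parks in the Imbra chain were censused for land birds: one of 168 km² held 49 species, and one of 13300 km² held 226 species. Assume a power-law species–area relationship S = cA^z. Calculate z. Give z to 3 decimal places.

0.350

Taking logs: ln S = ln c + z ln A, so z = (ln S₂ − ln S₁)/(ln A₂ − ln A₁).
z = ln(226/49) / ln(13300/168) = ln(4.612) / ln(79.17) = 1.5287 / 4.3716 = 0.3497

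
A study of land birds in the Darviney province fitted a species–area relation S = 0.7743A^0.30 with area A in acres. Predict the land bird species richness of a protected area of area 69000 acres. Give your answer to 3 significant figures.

S = 0.7743 × 69000^0.3 = 0.7743 × 28.29 ≈ 21.91

21.9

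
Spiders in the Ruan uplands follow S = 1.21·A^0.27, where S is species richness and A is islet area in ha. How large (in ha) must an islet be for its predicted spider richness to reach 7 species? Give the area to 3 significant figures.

7 = 1.21 × A^0.27  ⇒  A^0.27 = 7/1.21 = 5.785
ln A = ln(5.785) / 0.27 = 1.7553 / 0.27 = 6.5011
A = e^6.5011 ≈ 665.9 ha

666 ha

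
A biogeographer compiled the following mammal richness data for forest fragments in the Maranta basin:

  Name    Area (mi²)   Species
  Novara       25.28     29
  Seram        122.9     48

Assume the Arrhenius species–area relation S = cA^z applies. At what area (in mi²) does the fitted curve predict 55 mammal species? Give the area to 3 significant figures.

z = ln(48/29) / ln(122.9/25.28) = 0.5039 / 1.5814 = 0.3187
c = 29 / 25.28^0.3187 = 29 / 2.799 = 10.36
A = (55/10.36)^(1/0.3187) ⇒ ln A = ln(5.308)/0.3187 = 5.2386
A = e^5.2386 ≈ 188.4 mi²

188 mi²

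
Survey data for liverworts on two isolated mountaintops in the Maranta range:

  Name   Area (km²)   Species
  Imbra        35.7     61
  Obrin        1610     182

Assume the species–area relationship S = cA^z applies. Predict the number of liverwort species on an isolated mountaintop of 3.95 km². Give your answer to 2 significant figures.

32

z = ln(182/61) / ln(1610/35.7) = 1.0931 / 3.8088 = 0.2870
c = 61 / 35.7^0.2870 = 61 / 2.79 = 21.86
S₃ = 21.86 × 3.95^0.2870 = 21.86 × 1.483 ≈ 32.43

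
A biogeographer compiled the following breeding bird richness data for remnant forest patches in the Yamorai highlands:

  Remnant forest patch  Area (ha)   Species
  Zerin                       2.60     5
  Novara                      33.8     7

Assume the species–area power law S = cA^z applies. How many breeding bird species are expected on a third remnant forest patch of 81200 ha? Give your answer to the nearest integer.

z = ln(7/5) / ln(33.8/2.6) = 0.3365 / 2.5649 = 0.1312
c = 5 / 2.6^0.1312 = 5 / 1.134 = 4.411
S₃ = 4.411 × 81200^0.1312 = 4.411 × 4.406 ≈ 19.43

19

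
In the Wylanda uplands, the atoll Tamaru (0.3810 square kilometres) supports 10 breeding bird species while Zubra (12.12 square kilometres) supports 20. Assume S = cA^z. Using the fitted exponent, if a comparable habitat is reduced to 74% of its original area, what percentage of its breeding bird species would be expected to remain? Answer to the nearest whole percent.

z = ln(20/10) / ln(12.12/0.381) = 0.6931 / 3.4598 = 0.2003
S_new/S_old = (A_new/A_old)^z = 0.74^0.2003 = exp(0.2003 × -0.3011) = 0.9415

94%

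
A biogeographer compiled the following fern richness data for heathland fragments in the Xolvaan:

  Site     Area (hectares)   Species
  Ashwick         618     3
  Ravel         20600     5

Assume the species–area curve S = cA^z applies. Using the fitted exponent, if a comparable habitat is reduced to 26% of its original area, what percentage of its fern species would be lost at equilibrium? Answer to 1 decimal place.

17.8%

z = ln(5/3) / ln(20600/618) = 0.5108 / 3.5066 = 0.1457
S_new/S_old = (A_new/A_old)^z = 0.26^0.1457 = exp(0.1457 × -1.3471) = 0.8218
Fraction lost = 1 − 0.8218 = 0.1782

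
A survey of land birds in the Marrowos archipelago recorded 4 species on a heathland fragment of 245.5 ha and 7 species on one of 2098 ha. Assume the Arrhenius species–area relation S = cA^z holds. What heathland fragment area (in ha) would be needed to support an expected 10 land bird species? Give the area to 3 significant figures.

z = ln(7/4) / ln(2098/245.5) = 0.5596 / 2.1454 = 0.2608
c = 4 / 245.5^0.2608 = 4 / 4.202 = 0.952
A = (10/0.952)^(1/0.2608) ⇒ ln A = ln(10.5)/0.2608 = 9.0162
A = e^9.0162 ≈ 8235 ha

8240 ha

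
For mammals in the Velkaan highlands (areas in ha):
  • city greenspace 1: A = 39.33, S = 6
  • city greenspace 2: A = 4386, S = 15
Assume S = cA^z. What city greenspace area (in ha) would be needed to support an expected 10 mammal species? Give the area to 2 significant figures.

540 ha

z = ln(15/6) / ln(4386/39.33) = 0.9163 / 4.7142 = 0.1944
c = 6 / 39.33^0.1944 = 6 / 2.042 = 2.939
A = (10/2.939)^(1/0.1944) ⇒ ln A = ln(3.403)/0.1944 = 6.3001
A = e^6.3001 ≈ 544.6 ha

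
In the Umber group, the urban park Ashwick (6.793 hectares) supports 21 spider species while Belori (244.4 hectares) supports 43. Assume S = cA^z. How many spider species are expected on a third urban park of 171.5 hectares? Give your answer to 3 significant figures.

z = ln(43/21) / ln(244.4/6.793) = 0.7167 / 3.5829 = 0.2000
c = 21 / 6.793^0.2000 = 21 / 1.467 = 14.31
S₃ = 14.31 × 171.5^0.2000 = 14.31 × 2.798 ≈ 40.06

40.1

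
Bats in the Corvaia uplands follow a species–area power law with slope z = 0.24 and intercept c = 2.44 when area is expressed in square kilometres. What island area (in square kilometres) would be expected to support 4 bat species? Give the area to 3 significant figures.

7.84 square kilometres

4 = 2.44 × A^0.24  ⇒  A^0.24 = 4/2.44 = 1.639
ln A = ln(1.639) / 0.24 = 0.4943 / 0.24 = 2.0596
A = e^2.0596 ≈ 7.843 square kilometres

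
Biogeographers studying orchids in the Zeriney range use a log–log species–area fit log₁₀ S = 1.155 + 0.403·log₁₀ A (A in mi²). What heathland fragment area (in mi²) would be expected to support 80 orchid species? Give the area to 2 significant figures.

80 = 14.29 × A^0.403  ⇒  A^0.403 = 80/14.29 = 5.599
ln A = ln(5.599) / 0.403 = 1.7225 / 0.403 = 4.2743
A = e^4.2743 ≈ 71.83 mi²

72 mi²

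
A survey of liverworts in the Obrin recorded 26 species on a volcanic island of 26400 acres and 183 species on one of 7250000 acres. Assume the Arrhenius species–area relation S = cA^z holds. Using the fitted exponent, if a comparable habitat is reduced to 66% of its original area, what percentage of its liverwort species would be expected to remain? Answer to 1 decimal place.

z = ln(183/26) / ln(7250000/26400) = 1.9514 / 5.6154 = 0.3475
S_new/S_old = (A_new/A_old)^z = 0.66^0.3475 = exp(0.3475 × -0.4155) = 0.8655

86.6%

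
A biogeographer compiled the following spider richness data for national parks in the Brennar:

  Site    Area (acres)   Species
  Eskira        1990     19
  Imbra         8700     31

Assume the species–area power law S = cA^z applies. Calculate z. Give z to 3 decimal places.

Taking logs: ln S = ln c + z ln A, so z = (ln S₂ − ln S₁)/(ln A₂ − ln A₁).
z = ln(31/19) / ln(8700/1990) = ln(1.632) / ln(4.372) = 0.4895 / 1.4752 = 0.3319

0.332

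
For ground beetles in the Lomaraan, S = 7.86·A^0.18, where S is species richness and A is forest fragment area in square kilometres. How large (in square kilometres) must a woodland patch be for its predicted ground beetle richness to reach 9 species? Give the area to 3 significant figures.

2.12 square kilometres

9 = 7.86 × A^0.18  ⇒  A^0.18 = 9/7.86 = 1.145
ln A = ln(1.145) / 0.18 = 0.1354 / 0.18 = 0.7524
A = e^0.7524 ≈ 2.122 square kilometres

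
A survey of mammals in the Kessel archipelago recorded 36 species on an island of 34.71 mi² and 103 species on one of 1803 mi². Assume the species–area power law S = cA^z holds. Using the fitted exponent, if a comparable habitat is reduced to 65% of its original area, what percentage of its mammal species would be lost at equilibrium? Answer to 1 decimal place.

10.8%

z = ln(103/36) / ln(1803/34.71) = 1.0512 / 3.9502 = 0.2661
S_new/S_old = (A_new/A_old)^z = 0.65^0.2661 = exp(0.2661 × -0.4308) = 0.8917
Fraction lost = 1 − 0.8917 = 0.1083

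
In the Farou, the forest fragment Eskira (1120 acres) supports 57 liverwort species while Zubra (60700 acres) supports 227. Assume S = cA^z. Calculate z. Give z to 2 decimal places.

0.35

Taking logs: ln S = ln c + z ln A, so z = (ln S₂ − ln S₁)/(ln A₂ − ln A₁).
z = ln(227/57) / ln(60700/1120) = ln(3.982) / ln(54.2) = 1.3819 / 3.9926 = 0.3461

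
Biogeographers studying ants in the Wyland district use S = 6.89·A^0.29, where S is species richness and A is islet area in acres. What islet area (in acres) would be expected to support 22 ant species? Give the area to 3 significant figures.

22 = 6.89 × A^0.29  ⇒  A^0.29 = 22/6.89 = 3.193
ln A = ln(3.193) / 0.29 = 1.1610 / 0.29 = 4.0033
A = e^4.0033 ≈ 54.78 acres

54.8 acres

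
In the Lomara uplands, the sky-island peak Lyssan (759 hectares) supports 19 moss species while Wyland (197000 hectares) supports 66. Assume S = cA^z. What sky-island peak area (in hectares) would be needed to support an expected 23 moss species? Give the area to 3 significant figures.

1780 hectares

z = ln(66/19) / ln(197000/759) = 1.2452 / 5.5590 = 0.2240
c = 19 / 759^0.2240 = 19 / 4.418 = 4.301
A = (23/4.301)^(1/0.2240) ⇒ ln A = ln(5.348)/0.2240 = 7.4849
A = e^7.4849 ≈ 1781 hectares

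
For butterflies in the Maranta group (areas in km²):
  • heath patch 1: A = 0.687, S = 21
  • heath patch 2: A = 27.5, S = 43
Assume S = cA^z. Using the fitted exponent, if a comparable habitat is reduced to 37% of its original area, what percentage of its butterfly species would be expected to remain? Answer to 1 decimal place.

82.4%

z = ln(43/21) / ln(27.5/0.687) = 0.7167 / 3.6896 = 0.1942
S_new/S_old = (A_new/A_old)^z = 0.37^0.1942 = exp(0.1942 × -0.9943) = 0.8244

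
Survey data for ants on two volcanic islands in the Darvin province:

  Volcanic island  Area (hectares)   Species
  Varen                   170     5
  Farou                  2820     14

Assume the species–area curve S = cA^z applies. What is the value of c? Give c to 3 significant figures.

z = ln(S₂/S₁) / ln(A₂/A₁) = ln(14/5) / ln(2820/170) = 1.0296 / 2.8087 = 0.3666
c = S₁ / A₁^z = 5 / 170^0.3666 = 5 / 6.571 = 0.7609

0.761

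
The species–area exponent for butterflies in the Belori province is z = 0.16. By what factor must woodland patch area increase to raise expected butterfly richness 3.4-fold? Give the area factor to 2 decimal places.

(A₂/A₁)^0.16 = 3.4, so A₂/A₁ = 3.4^(1/0.16) = 3.4^6.25
ln(A₂/A₁) = ln 3.4 / 0.16 = 1.2238 / 0.16 = 7.6486
A₂/A₁ = e^7.6486 ≈ 2098

2097.70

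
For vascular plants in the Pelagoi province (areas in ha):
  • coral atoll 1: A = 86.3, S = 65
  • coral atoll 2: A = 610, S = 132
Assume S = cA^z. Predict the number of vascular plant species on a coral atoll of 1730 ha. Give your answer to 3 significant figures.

193

z = ln(132/65) / ln(610/86.3) = 0.7084 / 1.9556 = 0.3622
c = 65 / 86.3^0.3622 = 65 / 5.027 = 12.93
S₃ = 12.93 × 1730^0.3622 = 12.93 × 14.89 ≈ 192.6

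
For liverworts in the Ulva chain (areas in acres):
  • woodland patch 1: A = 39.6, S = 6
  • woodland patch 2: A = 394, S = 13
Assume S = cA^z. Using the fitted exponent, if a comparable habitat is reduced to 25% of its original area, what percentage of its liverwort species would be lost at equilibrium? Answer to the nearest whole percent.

z = ln(13/6) / ln(394/39.6) = 0.7732 / 2.2975 = 0.3365
S_new/S_old = (A_new/A_old)^z = 0.25^0.3365 = exp(0.3365 × -1.3863) = 0.6272
Fraction lost = 1 − 0.6272 = 0.3728

37%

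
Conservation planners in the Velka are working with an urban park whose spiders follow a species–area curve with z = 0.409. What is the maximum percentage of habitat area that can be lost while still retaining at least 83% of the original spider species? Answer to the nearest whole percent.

Need (A_new/A_old)^0.409 = 0.83, so A_new/A_old = 0.83^(1/0.409) = 0.83^2.445
ln(A_new/A_old) = ln 0.83 / 0.409 = -0.1863 / 0.409 = -0.4556
A_new/A_old = e^-0.4556 ≈ 0.6341
Fraction that can be lost = 1 − 0.6341 = 0.3659

37%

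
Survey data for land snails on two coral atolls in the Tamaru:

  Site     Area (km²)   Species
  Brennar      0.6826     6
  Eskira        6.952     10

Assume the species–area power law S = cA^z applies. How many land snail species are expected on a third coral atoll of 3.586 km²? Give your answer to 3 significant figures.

8.64

z = ln(10/6) / ln(6.952/0.6826) = 0.5108 / 2.3209 = 0.2201
c = 6 / 0.6826^0.2201 = 6 / 0.9194 = 6.526
S₃ = 6.526 × 3.586^0.2201 = 6.526 × 1.325 ≈ 8.644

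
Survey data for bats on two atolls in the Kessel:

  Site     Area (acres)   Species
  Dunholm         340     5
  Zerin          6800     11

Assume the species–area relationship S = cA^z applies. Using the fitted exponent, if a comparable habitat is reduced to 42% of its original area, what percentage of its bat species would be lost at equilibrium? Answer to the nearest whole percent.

z = ln(11/5) / ln(6800/340) = 0.7885 / 2.9957 = 0.2632
S_new/S_old = (A_new/A_old)^z = 0.42^0.2632 = exp(0.2632 × -0.8675) = 0.7959
Fraction lost = 1 − 0.7959 = 0.2041

20%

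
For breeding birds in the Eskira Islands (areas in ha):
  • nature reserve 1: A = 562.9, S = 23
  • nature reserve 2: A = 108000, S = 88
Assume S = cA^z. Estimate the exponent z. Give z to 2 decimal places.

0.26

Taking logs: ln S = ln c + z ln A, so z = (ln S₂ − ln S₁)/(ln A₂ − ln A₁).
z = ln(88/23) / ln(108000/562.9) = ln(3.826) / ln(191.9) = 1.3418 / 5.2568 = 0.2553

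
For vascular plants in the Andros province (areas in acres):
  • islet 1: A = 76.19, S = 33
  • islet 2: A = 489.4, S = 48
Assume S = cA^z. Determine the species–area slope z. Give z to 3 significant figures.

0.201

Taking logs: ln S = ln c + z ln A, so z = (ln S₂ − ln S₁)/(ln A₂ − ln A₁).
z = ln(48/33) / ln(489.4/76.19) = ln(1.455) / ln(6.423) = 0.3747 / 1.8599 = 0.2015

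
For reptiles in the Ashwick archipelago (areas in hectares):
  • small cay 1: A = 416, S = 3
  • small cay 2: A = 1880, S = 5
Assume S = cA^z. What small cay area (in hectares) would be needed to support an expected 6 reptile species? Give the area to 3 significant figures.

z = ln(5/3) / ln(1880/416) = 0.5108 / 1.5083 = 0.3387
c = 3 / 416^0.3387 = 3 / 7.709 = 0.3892
A = (6/0.3892)^(1/0.3387) ⇒ ln A = ln(15.42)/0.3387 = 8.0774
A = e^8.0774 ≈ 3221 hectares

3220 hectares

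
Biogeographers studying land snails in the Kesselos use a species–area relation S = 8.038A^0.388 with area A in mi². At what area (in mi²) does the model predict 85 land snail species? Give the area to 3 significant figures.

436 mi²

85 = 8.038 × A^0.388  ⇒  A^0.388 = 85/8.038 = 10.57
ln A = ln(10.57) / 0.388 = 2.3585 / 0.388 = 6.0785
A = e^6.0785 ≈ 436.4 mi²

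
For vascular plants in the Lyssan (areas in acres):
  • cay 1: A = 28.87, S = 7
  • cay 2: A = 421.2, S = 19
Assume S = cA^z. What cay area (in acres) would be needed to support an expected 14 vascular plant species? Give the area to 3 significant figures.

186 acres

z = ln(19/7) / ln(421.2/28.87) = 0.9985 / 2.6803 = 0.3725
c = 7 / 28.87^0.3725 = 7 / 3.5 = 2
A = (14/2)^(1/0.3725) ⇒ ln A = ln(7)/0.3725 = 5.2234
A = e^5.2234 ≈ 185.6 acres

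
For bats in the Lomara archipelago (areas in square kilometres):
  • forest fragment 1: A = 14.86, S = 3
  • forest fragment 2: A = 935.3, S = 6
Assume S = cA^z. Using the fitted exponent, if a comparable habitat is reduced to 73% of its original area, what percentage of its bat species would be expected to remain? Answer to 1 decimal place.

z = ln(6/3) / ln(935.3/14.86) = 0.6931 / 4.1422 = 0.1673
S_new/S_old = (A_new/A_old)^z = 0.73^0.1673 = exp(0.1673 × -0.3147) = 0.9487

94.9%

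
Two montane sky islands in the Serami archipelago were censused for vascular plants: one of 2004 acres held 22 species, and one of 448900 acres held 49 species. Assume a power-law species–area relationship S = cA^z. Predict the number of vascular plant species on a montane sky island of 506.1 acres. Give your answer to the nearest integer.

z = ln(49/22) / ln(448900/2004) = 0.8008 / 5.4117 = 0.1480
c = 22 / 2004^0.1480 = 22 / 3.08 = 7.142
S₃ = 7.142 × 506.1^0.1480 = 7.142 × 2.513 ≈ 17.95

18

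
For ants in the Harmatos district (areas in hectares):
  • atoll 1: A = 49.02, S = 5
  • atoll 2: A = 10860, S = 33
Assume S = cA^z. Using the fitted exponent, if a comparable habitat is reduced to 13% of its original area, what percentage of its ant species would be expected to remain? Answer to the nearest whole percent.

z = ln(33/5) / ln(10860/49.02) = 1.8871 / 5.4006 = 0.3494
S_new/S_old = (A_new/A_old)^z = 0.13^0.3494 = exp(0.3494 × -2.0402) = 0.4902

49%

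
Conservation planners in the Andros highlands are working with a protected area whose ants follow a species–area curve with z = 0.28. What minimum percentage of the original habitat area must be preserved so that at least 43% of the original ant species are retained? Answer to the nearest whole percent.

Need (A_new/A_old)^0.28 = 0.43, so A_new/A_old = 0.43^(1/0.28) = 0.43^3.571
ln(A_new/A_old) = ln 0.43 / 0.28 = -0.8440 / 0.28 = -3.0142
A_new/A_old = e^-3.0142 ≈ 0.04909

5%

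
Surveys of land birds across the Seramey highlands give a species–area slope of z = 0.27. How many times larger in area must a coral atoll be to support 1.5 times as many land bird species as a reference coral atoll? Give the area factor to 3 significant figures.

(A₂/A₁)^0.27 = 1.5, so A₂/A₁ = 1.5^(1/0.27) = 1.5^3.704
ln(A₂/A₁) = ln 1.5 / 0.27 = 0.4055 / 0.27 = 1.5017
A₂/A₁ = e^1.5017 ≈ 4.489

4.49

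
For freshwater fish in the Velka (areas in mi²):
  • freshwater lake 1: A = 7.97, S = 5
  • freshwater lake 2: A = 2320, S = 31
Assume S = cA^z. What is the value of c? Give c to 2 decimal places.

z = ln(S₂/S₁) / ln(A₂/A₁) = ln(31/5) / ln(2320/7.97) = 1.8245 / 5.6736 = 0.3216
c = S₁ / A₁^z = 5 / 7.97^0.3216 = 5 / 1.949 = 2.565

2.56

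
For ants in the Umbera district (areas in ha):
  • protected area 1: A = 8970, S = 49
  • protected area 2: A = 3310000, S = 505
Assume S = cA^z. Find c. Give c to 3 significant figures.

z = ln(S₂/S₁) / ln(A₂/A₁) = ln(505/49) / ln(3310000/8970) = 2.3327 / 5.9108 = 0.3947
c = S₁ / A₁^z = 49 / 8970^0.3947 = 49 / 36.31 = 1.35

1.35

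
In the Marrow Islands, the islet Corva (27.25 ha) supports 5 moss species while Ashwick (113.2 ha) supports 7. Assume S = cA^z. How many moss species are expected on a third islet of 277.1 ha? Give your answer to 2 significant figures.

z = ln(7/5) / ln(113.2/27.25) = 0.3365 / 1.4241 = 0.2363
c = 5 / 27.25^0.2363 = 5 / 2.183 = 2.29
S₃ = 2.29 × 277.1^0.2363 = 2.29 × 3.777 ≈ 8.649

8.6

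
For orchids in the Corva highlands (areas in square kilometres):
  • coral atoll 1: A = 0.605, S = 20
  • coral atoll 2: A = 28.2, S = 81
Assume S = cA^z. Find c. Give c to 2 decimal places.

z = ln(S₂/S₁) / ln(A₂/A₁) = ln(81/20) / ln(28.2/0.605) = 1.3987 / 3.8418 = 0.3641
c = S₁ / A₁^z = 20 / 0.605^0.3641 = 20 / 0.8328 = 24.02

24.02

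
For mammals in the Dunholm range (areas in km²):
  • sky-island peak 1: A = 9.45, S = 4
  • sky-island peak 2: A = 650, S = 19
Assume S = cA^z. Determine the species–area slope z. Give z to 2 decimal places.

0.37

Taking logs: ln S = ln c + z ln A, so z = (ln S₂ − ln S₁)/(ln A₂ − ln A₁).
z = ln(19/4) / ln(650/9.45) = ln(4.75) / ln(68.78) = 1.5581 / 4.2310 = 0.3683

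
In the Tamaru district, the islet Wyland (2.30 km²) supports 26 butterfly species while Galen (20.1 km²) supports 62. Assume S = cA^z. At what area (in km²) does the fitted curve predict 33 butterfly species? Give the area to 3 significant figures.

4.17 km²

z = ln(62/26) / ln(20.1/2.3) = 0.8690 / 2.1678 = 0.4009
c = 26 / 2.3^0.4009 = 26 / 1.396 = 18.62
A = (33/18.62)^(1/0.4009) ⇒ ln A = ln(1.772)/0.4009 = 1.4276
A = e^1.4276 ≈ 4.169 km²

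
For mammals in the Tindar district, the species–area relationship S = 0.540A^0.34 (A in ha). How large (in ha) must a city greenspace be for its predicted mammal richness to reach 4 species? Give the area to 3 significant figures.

361 ha

4 = 0.54 × A^0.34  ⇒  A^0.34 = 4/0.54 = 7.407
ln A = ln(7.407) / 0.34 = 2.0025 / 0.34 = 5.8896
A = e^5.8896 ≈ 361.3 ha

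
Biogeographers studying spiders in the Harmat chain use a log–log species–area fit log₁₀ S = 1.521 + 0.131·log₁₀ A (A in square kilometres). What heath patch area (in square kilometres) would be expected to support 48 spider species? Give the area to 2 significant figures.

48 = 33.19 × A^0.131  ⇒  A^0.131 = 48/33.19 = 1.446
ln A = ln(1.446) / 0.131 = 0.3690 / 0.131 = 2.8166
A = e^2.8166 ≈ 16.72 square kilometres

17 square kilometres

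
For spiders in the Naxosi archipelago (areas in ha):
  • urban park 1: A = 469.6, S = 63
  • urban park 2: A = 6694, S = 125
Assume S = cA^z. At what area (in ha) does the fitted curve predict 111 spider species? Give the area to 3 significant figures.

4220 ha

z = ln(125/63) / ln(6694/469.6) = 0.6852 / 2.6571 = 0.2579
c = 63 / 469.6^0.2579 = 63 / 4.886 = 12.89
A = (111/12.89)^(1/0.2579) ⇒ ln A = ln(8.609)/0.2579 = 8.3483
A = e^8.3483 ≈ 4223 ha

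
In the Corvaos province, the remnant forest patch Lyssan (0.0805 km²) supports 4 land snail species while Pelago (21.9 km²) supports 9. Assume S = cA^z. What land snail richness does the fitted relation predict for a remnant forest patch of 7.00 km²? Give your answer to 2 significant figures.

z = ln(9/4) / ln(21.9/0.0805) = 0.8109 / 5.6060 = 0.1447
c = 4 / 0.0805^0.1447 = 4 / 0.6946 = 5.759
S₃ = 5.759 × 7^0.1447 = 5.759 × 1.325 ≈ 7.631

7.6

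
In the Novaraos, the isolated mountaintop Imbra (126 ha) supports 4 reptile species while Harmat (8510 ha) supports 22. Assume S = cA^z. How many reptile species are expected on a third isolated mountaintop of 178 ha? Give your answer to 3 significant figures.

z = ln(22/4) / ln(8510/126) = 1.7047 / 4.2127 = 0.4047
c = 4 / 126^0.4047 = 4 / 7.079 = 0.5651
S₃ = 0.5651 × 178^0.4047 = 0.5651 × 8.141 ≈ 4.6

4.60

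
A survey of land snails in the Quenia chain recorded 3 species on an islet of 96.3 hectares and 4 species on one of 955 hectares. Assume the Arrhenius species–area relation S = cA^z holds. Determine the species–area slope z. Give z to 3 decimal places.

Taking logs: ln S = ln c + z ln A, so z = (ln S₂ − ln S₁)/(ln A₂ − ln A₁).
z = ln(4/3) / ln(955/96.3) = ln(1.333) / ln(9.917) = 0.2877 / 2.2942 = 0.1254

0.125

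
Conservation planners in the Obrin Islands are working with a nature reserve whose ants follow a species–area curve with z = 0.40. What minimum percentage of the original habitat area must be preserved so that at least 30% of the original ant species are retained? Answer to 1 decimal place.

Need (A_new/A_old)^0.4 = 0.3, so A_new/A_old = 0.3^(1/0.4) = 0.3^2.5
ln(A_new/A_old) = ln 0.3 / 0.4 = -1.2040 / 0.4 = -3.0099
A_new/A_old = e^-3.0099 ≈ 0.0493

4.9%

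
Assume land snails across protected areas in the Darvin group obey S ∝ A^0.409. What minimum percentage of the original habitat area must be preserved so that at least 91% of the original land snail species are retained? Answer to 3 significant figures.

Need (A_new/A_old)^0.409 = 0.91, so A_new/A_old = 0.91^(1/0.409) = 0.91^2.445
ln(A_new/A_old) = ln 0.91 / 0.409 = -0.0943 / 0.409 = -0.2306
A_new/A_old = e^-0.2306 ≈ 0.7941

79.4%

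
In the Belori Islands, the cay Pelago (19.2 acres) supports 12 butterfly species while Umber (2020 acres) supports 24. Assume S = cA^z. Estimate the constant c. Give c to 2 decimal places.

z = ln(S₂/S₁) / ln(A₂/A₁) = ln(24/12) / ln(2020/19.2) = 0.6931 / 4.6559 = 0.1489
c = S₁ / A₁^z = 12 / 19.2^0.1489 = 12 / 1.553 = 7.729

7.73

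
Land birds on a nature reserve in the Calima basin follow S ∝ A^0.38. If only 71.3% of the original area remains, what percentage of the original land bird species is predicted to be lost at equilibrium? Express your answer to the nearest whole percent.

12%

S_new/S_old = (A_new/A_old)^z = 0.713^0.38
= exp(0.38 × ln 0.713) = exp(0.38 × -0.3383) = exp(-0.1285) ≈ 0.8794
Fraction lost = 1 − 0.8794 = 0.1206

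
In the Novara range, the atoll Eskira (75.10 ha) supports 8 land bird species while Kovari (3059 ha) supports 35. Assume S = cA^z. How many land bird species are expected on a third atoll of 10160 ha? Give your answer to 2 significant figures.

z = ln(35/8) / ln(3059/75.1) = 1.4759 / 3.7070 = 0.3981
c = 8 / 75.1^0.3981 = 8 / 5.582 = 1.433
S₃ = 1.433 × 10160^0.3981 = 1.433 × 39.38 ≈ 56.44

56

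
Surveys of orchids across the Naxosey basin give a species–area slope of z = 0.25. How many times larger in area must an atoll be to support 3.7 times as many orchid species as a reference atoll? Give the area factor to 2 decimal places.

(A₂/A₁)^0.25 = 3.7, so A₂/A₁ = 3.7^(1/0.25) = 3.7^4
ln(A₂/A₁) = ln 3.7 / 0.25 = 1.3083 / 0.25 = 5.2333
A₂/A₁ = e^5.2333 ≈ 187.4

187.42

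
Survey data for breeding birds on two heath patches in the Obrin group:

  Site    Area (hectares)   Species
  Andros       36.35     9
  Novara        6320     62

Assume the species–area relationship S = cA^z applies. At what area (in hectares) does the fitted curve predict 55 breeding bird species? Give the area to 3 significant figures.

4590 hectares

z = ln(62/9) / ln(6320/36.35) = 1.9299 / 5.1583 = 0.3741
c = 9 / 36.35^0.3741 = 9 / 3.836 = 2.346
A = (55/2.346)^(1/0.3741) ⇒ ln A = ln(23.44)/0.3741 = 8.4313
A = e^8.4313 ≈ 4588 hectares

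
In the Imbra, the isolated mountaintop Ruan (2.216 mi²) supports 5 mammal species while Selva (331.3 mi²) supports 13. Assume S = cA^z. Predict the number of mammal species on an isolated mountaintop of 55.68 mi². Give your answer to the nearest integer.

9

z = ln(13/5) / ln(331.3/2.216) = 0.9555 / 5.0073 = 0.1908
c = 5 / 2.216^0.1908 = 5 / 1.164 = 4.296
S₃ = 4.296 × 55.68^0.1908 = 4.296 × 2.153 ≈ 9.25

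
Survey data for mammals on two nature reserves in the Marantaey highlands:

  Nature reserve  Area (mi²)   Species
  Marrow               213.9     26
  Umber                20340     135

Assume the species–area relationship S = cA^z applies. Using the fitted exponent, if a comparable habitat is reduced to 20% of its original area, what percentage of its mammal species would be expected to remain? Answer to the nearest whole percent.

z = ln(135/26) / ln(20340/213.9) = 1.6472 / 4.5548 = 0.3616
S_new/S_old = (A_new/A_old)^z = 0.2^0.3616 = exp(0.3616 × -1.6094) = 0.5588

56%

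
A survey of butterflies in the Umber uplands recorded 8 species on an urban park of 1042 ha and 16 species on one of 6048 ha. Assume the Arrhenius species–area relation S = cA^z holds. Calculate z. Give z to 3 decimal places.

0.394

Taking logs: ln S = ln c + z ln A, so z = (ln S₂ − ln S₁)/(ln A₂ − ln A₁).
z = ln(16/8) / ln(6048/1042) = ln(2) / ln(5.804) = 0.6931 / 1.7586 = 0.3942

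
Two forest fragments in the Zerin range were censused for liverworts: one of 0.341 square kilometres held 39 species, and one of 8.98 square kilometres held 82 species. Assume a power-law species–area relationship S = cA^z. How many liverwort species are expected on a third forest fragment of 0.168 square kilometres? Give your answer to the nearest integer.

z = ln(82/39) / ln(8.98/0.341) = 0.7432 / 3.2709 = 0.2272
c = 39 / 0.341^0.2272 = 39 / 0.7831 = 49.8
S₃ = 49.8 × 0.168^0.2272 = 49.8 × 0.6668 ≈ 33.21

33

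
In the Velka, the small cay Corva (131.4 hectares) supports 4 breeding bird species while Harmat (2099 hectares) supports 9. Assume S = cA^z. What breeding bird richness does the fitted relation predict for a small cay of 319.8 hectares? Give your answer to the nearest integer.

z = ln(9/4) / ln(2099/131.4) = 0.8109 / 2.7710 = 0.2927
c = 4 / 131.4^0.2927 = 4 / 4.169 = 0.9595
S₃ = 0.9595 × 319.8^0.2927 = 0.9595 × 5.408 ≈ 5.189

5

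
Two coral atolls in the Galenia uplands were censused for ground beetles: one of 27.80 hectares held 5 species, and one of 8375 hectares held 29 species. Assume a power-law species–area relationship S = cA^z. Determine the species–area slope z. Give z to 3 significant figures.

0.308

Taking logs: ln S = ln c + z ln A, so z = (ln S₂ − ln S₁)/(ln A₂ − ln A₁).
z = ln(29/5) / ln(8375/27.8) = ln(5.8) / ln(301.3) = 1.7579 / 5.7080 = 0.3080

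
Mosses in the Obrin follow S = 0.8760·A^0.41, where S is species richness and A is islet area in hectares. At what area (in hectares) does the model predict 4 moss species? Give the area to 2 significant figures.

41 hectares

4 = 0.876 × A^0.41  ⇒  A^0.41 = 4/0.876 = 4.566
ln A = ln(4.566) / 0.41 = 1.5187 / 0.41 = 3.7041
A = e^3.7041 ≈ 40.61 hectares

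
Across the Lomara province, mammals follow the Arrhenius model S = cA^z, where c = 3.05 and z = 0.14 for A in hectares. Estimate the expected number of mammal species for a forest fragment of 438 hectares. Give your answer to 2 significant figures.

S = 3.05 × 438^0.14
ln S = ln 3.05 + 0.14 × ln 438 = 1.1151 + 0.14 × 6.0822 = 1.9667
S = e^1.9667 ≈ 7.147

7.1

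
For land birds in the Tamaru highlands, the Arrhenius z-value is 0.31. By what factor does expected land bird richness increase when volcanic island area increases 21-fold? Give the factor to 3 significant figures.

2.57

S₂/S₁ = (A₂/A₁)^z = 21^0.31
ln(S₂/S₁) = 0.31 × ln 21 = 0.31 × 3.0445 = 0.9438
S₂/S₁ = e^0.9438 ≈ 2.57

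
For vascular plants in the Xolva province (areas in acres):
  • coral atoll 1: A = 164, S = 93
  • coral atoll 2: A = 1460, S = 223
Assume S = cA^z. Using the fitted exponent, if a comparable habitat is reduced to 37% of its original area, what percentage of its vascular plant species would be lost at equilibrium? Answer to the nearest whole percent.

33%

z = ln(223/93) / ln(1460/164) = 0.8746 / 2.1863 = 0.4000
S_new/S_old = (A_new/A_old)^z = 0.37^0.4000 = exp(0.4000 × -0.9943) = 0.6719
Fraction lost = 1 − 0.6719 = 0.3281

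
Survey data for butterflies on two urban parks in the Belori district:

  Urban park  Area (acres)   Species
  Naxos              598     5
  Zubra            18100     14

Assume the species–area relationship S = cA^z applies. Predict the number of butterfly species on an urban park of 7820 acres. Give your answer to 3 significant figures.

z = ln(14/5) / ln(18100/598) = 1.0296 / 3.4101 = 0.3019
c = 5 / 598^0.3019 = 5 / 6.893 = 0.7254
S₃ = 0.7254 × 7820^0.3019 = 0.7254 × 14.98 ≈ 10.87

10.9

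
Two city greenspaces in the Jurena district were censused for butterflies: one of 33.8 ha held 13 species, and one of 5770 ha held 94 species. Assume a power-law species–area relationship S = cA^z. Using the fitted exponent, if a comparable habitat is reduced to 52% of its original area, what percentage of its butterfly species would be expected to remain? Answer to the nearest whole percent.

78%

z = ln(94/13) / ln(5770/33.8) = 1.9783 / 5.1400 = 0.3849
S_new/S_old = (A_new/A_old)^z = 0.52^0.3849 = exp(0.3849 × -0.6539) = 0.7775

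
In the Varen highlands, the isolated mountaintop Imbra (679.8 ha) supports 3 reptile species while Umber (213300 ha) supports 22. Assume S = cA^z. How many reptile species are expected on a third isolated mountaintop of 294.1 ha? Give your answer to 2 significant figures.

z = ln(22/3) / ln(213300/679.8) = 1.9924 / 5.7487 = 0.3466
c = 3 / 679.8^0.3466 = 3 / 9.587 = 0.3129
S₃ = 0.3129 × 294.1^0.3466 = 0.3129 × 7.171 ≈ 2.244

2.2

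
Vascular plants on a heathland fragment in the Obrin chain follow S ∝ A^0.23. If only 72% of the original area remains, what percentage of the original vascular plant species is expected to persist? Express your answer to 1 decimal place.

S_new/S_old = (A_new/A_old)^z = 0.72^0.23
= exp(0.23 × ln 0.72) = exp(0.23 × -0.3285) = exp(-0.0756) ≈ 0.9272

92.7%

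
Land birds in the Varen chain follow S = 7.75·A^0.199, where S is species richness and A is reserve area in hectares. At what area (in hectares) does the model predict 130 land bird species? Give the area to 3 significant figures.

1430000 hectares

130 = 7.75 × A^0.199  ⇒  A^0.199 = 130/7.75 = 16.77
ln A = ln(16.77) / 0.199 = 2.8198 / 0.199 = 14.1701
A = e^14.1701 ≈ 1425536 hectares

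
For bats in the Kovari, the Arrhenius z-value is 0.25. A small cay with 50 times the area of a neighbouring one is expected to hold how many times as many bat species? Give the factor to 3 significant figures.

2.66

S₂/S₁ = (A₂/A₁)^z = 50^0.25
ln(S₂/S₁) = 0.25 × ln 50 = 0.25 × 3.9120 = 0.9780
S₂/S₁ = e^0.9780 ≈ 2.659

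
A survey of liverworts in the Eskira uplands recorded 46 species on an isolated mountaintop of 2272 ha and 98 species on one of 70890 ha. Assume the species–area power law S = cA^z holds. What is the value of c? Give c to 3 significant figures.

z = ln(S₂/S₁) / ln(A₂/A₁) = ln(98/46) / ln(70890/2272) = 0.7563 / 3.4405 = 0.2198
c = S₁ / A₁^z = 46 / 2272^0.2198 = 46 / 5.468 = 8.412

8.41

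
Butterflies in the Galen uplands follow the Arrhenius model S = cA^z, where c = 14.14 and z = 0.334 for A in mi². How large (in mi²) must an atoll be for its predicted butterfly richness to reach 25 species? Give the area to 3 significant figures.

5.51 mi²

25 = 14.14 × A^0.334  ⇒  A^0.334 = 25/14.14 = 1.768
ln A = ln(1.768) / 0.334 = 0.5699 / 0.334 = 1.7062
A = e^1.7062 ≈ 5.508 mi²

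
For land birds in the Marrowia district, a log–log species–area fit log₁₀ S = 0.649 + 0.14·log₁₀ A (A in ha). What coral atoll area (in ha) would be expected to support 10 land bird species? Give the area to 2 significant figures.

320 ha

10 = 4.457 × A^0.14  ⇒  A^0.14 = 10/4.457 = 2.244
ln A = ln(2.244) / 0.14 = 0.8082 / 0.14 = 5.7729
A = e^5.7729 ≈ 321.5 ha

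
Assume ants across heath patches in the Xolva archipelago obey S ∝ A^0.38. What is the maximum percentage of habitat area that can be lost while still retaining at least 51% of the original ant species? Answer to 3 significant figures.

83.0%

Need (A_new/A_old)^0.38 = 0.51, so A_new/A_old = 0.51^(1/0.38) = 0.51^2.632
ln(A_new/A_old) = ln 0.51 / 0.38 = -0.6733 / 0.38 = -1.7720
A_new/A_old = e^-1.7720 ≈ 0.17
Fraction that can be lost = 1 − 0.17 = 0.83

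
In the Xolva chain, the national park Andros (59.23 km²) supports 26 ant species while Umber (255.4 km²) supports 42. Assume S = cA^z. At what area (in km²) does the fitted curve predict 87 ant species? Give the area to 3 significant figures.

2350 km²

z = ln(42/26) / ln(255.4/59.23) = 0.4796 / 1.4614 = 0.3282
c = 26 / 59.23^0.3282 = 26 / 3.817 = 6.812
A = (87/6.812)^(1/0.3282) ⇒ ln A = ln(12.77)/0.3282 = 7.7620
A = e^7.7620 ≈ 2350 km²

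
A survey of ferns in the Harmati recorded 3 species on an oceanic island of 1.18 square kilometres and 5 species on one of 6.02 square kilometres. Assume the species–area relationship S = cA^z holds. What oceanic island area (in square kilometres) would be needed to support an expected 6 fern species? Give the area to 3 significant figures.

z = ln(5/3) / ln(6.02/1.18) = 0.5108 / 1.6296 = 0.3135
c = 3 / 1.18^0.3135 = 3 / 1.053 = 2.848
A = (6/2.848)^(1/0.3135) ⇒ ln A = ln(2.107)/0.3135 = 2.3767
A = e^2.3767 ≈ 10.77 square kilometres

10.8 square kilometres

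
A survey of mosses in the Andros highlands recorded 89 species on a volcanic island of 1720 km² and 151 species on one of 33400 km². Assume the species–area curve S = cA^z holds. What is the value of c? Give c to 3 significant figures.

z = ln(S₂/S₁) / ln(A₂/A₁) = ln(151/89) / ln(33400/1720) = 0.5286 / 2.9662 = 0.1782
c = S₁ / A₁^z = 89 / 1720^0.1782 = 89 / 3.773 = 23.59

23.6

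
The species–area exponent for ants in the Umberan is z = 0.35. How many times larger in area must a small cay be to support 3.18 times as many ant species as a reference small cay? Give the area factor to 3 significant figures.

(A₂/A₁)^0.35 = 3.18, so A₂/A₁ = 3.18^(1/0.35) = 3.18^2.857
ln(A₂/A₁) = ln 3.18 / 0.35 = 1.1569 / 0.35 = 3.3054
A₂/A₁ = e^3.3054 ≈ 27.26

27.3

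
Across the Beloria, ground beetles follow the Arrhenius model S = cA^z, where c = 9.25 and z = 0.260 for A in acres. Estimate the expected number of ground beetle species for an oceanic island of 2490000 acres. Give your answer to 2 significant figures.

430

S = 9.25 × 2490000^0.26
ln S = ln 9.25 + 0.26 × ln 2490000 = 2.2246 + 0.26 × 14.7278 = 6.0538
S = e^6.0538 ≈ 425.7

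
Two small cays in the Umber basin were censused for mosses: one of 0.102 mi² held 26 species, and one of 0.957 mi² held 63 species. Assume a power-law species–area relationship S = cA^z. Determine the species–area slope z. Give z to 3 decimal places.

Taking logs: ln S = ln c + z ln A, so z = (ln S₂ − ln S₁)/(ln A₂ − ln A₁).
z = ln(63/26) / ln(0.957/0.102) = ln(2.423) / ln(9.382) = 0.8850 / 2.2388 = 0.3953

0.395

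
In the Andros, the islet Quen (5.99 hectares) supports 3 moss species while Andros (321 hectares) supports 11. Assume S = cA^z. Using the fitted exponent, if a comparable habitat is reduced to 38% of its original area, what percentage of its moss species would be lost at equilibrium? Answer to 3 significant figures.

z = ln(11/3) / ln(321/5.99) = 1.2993 / 3.9813 = 0.3263
S_new/S_old = (A_new/A_old)^z = 0.38^0.3263 = exp(0.3263 × -0.9676) = 0.7292
Fraction lost = 1 − 0.7292 = 0.2708

27.1%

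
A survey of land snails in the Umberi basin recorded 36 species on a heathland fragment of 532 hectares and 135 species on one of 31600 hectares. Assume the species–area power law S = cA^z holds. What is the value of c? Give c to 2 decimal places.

4.72

z = ln(S₂/S₁) / ln(A₂/A₁) = ln(135/36) / ln(31600/532) = 1.3218 / 4.0843 = 0.3236
c = S₁ / A₁^z = 36 / 532^0.3236 = 36 / 7.624 = 4.722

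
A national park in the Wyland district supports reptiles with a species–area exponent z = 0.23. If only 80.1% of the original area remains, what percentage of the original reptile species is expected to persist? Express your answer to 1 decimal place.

95.0%

S_new/S_old = (A_new/A_old)^z = 0.801^0.23
= exp(0.23 × ln 0.801) = exp(0.23 × -0.2219) = exp(-0.0510) ≈ 0.9502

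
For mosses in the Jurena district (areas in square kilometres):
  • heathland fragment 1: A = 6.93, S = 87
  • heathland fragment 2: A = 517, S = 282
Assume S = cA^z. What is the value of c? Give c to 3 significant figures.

51.3

z = ln(S₂/S₁) / ln(A₂/A₁) = ln(282/87) / ln(517/6.93) = 1.1760 / 4.3122 = 0.2727
c = S₁ / A₁^z = 87 / 6.93^0.2727 = 87 / 1.695 = 51.31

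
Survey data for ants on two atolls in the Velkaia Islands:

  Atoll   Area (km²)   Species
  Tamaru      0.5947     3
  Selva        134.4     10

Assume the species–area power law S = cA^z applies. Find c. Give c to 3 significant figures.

z = ln(S₂/S₁) / ln(A₂/A₁) = ln(10/3) / ln(134.4/0.5947) = 1.2040 / 5.4205 = 0.2221
c = S₁ / A₁^z = 3 / 0.5947^0.2221 = 3 / 0.891 = 3.367

3.37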